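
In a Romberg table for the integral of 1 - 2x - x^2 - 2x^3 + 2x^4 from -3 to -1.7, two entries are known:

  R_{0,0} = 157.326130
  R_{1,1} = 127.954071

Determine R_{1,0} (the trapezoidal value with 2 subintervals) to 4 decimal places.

135.2971

From R_{1,1} = (4·R_{1,0} − R_{0,0})/3, solve for R_{1,0}:
4·R_{1,0} = 3·127.954071 + 157.326130 = 541.188343
R_{1,0} = 135.297086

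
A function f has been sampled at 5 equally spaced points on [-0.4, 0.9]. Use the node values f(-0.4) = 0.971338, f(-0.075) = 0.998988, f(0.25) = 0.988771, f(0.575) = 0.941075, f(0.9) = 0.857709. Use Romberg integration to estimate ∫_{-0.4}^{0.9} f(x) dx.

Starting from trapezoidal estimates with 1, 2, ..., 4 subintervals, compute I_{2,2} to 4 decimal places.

1.2531

I_{0,0} (trapezoid, 1 panel, h=1.3000): 1.188881
I_{1,0} (trapezoid, 2 panels, h=0.6500): 1.237141
I_{2,0} (trapezoid, 4 panels, h=0.3250): 1.249091
I_{1,1} = 1.237141 + (1.237141 − 1.188881)/3 = 1.253228
I_{2,1} = 1.249091 + (1.249091 − 1.237141)/3 = 1.253074
I_{2,2} = 1.253074 + (1.253074 − 1.253228)/15 = 1.253064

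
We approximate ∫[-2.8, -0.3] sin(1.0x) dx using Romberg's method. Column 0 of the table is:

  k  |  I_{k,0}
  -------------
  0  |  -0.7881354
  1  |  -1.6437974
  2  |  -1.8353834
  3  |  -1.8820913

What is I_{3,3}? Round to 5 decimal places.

-1.89756

I_{1,1} = (4·(-1.6437974) − (-0.7881354)) / 3 = -1.9290181
I_{2,1} = (4·(-1.8353834) − (-1.6437974)) / 3 = -1.8992454
I_{3,1} = -1.8820913 + (-1.8820913 − (-1.8353834))/3 = -1.8976606
I_{2,2} = -1.8992454 + (-1.8992454 − (-1.9290181))/15 = -1.8972606
I_{3,2} = (16·(-1.8976606) − (-1.8992454)) / 15 = -1.8975549
I_{3,3} = (64·(-1.8975549) − (-1.8972606)) / 63 = -1.8975596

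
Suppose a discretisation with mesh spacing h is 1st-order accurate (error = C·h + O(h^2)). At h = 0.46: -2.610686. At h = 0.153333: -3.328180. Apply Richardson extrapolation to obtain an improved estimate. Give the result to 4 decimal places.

The leading error scales as h; refining by a factor of 3 reduces it by 3^1 = 3.
Extrapolated value = (3·A(h/3) − A(h)) / (3 − 1)
= (3·(-3.328180) − (-2.610686)) / 2
= -7.373854 / 2 = -3.686927

-3.6869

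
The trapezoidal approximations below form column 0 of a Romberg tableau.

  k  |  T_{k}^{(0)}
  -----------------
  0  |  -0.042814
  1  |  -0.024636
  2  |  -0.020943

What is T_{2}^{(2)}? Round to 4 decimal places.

Richardson extrapolation on the trapezoidal column (denominator 4−1=3):
T_{1}^{(1)} = -0.024636 + (-0.024636 − (-0.042814))/3 = -0.018577
T_{2}^{(1)} = (4·(-0.020943) − (-0.024636)) / 3 = -0.019712
T_{2}^{(2)} = -0.019712 + (-0.019712 − (-0.018577))/15 = -0.019788

-0.0198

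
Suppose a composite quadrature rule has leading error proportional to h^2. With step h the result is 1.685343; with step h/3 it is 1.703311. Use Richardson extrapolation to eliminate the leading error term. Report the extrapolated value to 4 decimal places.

1.7056

The leading error scales as h^2; refining by a factor of 3 reduces it by 3^2 = 9.
Extrapolated value = (9·A(h/3) − A(h)) / (9 − 1)
= (9·1.703311 − 1.685343) / 8
= 13.644456 / 8 = 1.705557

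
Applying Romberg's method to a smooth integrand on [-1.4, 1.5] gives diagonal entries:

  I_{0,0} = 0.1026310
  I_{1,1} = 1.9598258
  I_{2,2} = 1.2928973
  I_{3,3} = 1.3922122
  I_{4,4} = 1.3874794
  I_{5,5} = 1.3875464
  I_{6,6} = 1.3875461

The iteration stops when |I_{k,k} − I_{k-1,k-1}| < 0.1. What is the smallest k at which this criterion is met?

|I_{1,1} − I_{0,0}| = 1.8571948 ≥ 0.1
|I_{2,2} − I_{1,1}| = 0.6669285 ≥ 0.1
|I_{3,3} − I_{2,2}| = 0.0993149 < 0.1

k = 3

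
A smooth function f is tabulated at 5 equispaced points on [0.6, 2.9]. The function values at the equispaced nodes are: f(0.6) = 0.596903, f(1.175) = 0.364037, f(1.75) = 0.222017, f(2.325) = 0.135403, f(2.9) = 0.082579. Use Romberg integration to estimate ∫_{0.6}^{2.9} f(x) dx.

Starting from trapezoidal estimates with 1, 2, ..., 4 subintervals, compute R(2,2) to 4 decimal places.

R(0,0) (trapezoid, 1 panel, h=2.3000): 0.781404
R(1,0) (trapezoid, 2 panels, h=1.1500): 0.646022
R(2,0) (trapezoid, 4 panels, h=0.5750): 0.610189
R(1,1) = 0.646022 + (0.646022 − 0.781404)/3 = 0.600895
R(2,1) = 0.610189 + (0.610189 − 0.646022)/3 = 0.598245
R(2,2) = 0.598245 + (0.598245 − 0.600895)/15 = 0.598068

0.5981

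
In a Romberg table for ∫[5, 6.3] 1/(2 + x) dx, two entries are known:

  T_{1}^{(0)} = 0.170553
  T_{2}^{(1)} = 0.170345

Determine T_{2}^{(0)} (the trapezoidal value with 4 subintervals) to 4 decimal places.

From T_{2}^{(1)} = (4·T_{2}^{(0)} − T_{1}^{(0)})/3, solve for T_{2}^{(0)}:
4·T_{2}^{(0)} = 3·0.170345 + 0.170553 = 0.681588
T_{2}^{(0)} = 0.170397

0.1704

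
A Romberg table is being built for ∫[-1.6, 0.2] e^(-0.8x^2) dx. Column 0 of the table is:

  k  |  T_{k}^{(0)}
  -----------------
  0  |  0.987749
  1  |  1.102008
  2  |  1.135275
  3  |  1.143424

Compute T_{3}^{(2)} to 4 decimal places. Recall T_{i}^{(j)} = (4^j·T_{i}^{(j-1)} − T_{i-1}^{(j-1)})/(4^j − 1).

1.1461

Richardson extrapolation on the trapezoidal column (denominator 4−1=3):
T_{2}^{(1)} = (4·1.135275 − 1.102008) / 3 = 1.146364
T_{3}^{(1)} = 1.143424 + (1.143424 − 1.135275)/3 = 1.146140
T_{3}^{(2)} = 1.146140 + (1.146140 − 1.146364)/15 = 1.146125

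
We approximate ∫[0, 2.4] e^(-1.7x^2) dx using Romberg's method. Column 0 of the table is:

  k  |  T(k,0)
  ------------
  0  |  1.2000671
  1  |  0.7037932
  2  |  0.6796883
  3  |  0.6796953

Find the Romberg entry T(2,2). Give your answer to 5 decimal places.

Richardson extrapolation on the trapezoidal column (denominator 4−1=3):
T(1,1) = (4·0.7037932 − 1.2000671) / 3 = 0.5383686
T(2,1) = 0.6796883 + (0.6796883 − 0.7037932)/3 = 0.6716533
T(2,2) = (16·0.6716533 − 0.5383686) / 15 = 0.6805389

0.68054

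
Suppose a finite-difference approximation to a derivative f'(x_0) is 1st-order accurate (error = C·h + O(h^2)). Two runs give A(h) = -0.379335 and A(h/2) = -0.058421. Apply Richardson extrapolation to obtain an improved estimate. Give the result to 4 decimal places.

0.2625

The leading error scales as h; refining by a factor of 2 reduces it by 2^1 = 2.
Extrapolated value = (2·A(h/2) − A(h)) / (2 − 1)
= (2·(-0.058421) − (-0.379335)) / 1
= 0.262493 / 1 = 0.262493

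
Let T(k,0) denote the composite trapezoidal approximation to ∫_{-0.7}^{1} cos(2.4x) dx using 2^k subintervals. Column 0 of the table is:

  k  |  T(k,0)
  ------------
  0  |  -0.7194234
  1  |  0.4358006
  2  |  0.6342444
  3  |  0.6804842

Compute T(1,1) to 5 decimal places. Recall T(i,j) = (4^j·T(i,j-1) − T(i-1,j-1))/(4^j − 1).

0.82088

Richardson extrapolation on the trapezoidal column (denominator 4−1=3):
T(1,1) = (4·0.4358006 − (-0.7194234)) / 3 = 0.8208753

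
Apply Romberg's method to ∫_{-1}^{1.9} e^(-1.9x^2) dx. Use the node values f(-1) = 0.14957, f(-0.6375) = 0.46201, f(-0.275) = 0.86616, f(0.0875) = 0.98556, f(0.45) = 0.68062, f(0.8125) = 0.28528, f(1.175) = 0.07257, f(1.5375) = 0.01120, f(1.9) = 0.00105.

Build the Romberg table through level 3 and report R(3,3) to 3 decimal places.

R(0,0) (trapezoid, 1 panel, h=2.9000): 0.21840
R(1,0) (trapezoid, 2 panels, h=1.4500): 1.09610
R(2,0) (trapezoid, 4 panels, h=0.7250): 1.22863
R(3,0) (trapezoid, 8 panels, h=0.3625): 1.24653
R(1,1) = 1.09610 + (1.09610 − 0.21840)/3 = 1.38867
R(2,1) = 1.22863 + (1.22863 − 1.09610)/3 = 1.27281
R(3,1) = 1.24653 + (1.24653 − 1.22863)/3 = 1.25250
R(2,2) = 1.27281 + (1.27281 − 1.38867)/15 = 1.26509
R(3,2) = 1.25250 + (1.25250 − 1.27281)/15 = 1.25115
R(3,3) = 1.25115 + (1.25115 − 1.26509)/63 = 1.25093

1.251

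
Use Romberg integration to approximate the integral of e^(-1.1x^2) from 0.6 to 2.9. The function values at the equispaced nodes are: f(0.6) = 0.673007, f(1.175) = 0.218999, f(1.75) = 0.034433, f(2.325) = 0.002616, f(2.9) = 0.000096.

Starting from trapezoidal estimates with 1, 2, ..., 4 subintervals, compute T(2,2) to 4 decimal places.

T(0,0) (trapezoid, 1 panel, h=2.3000): 0.774068
T(1,0) (trapezoid, 2 panels, h=1.1500): 0.426632
T(2,0) (trapezoid, 4 panels, h=0.5750): 0.340745
T(1,1) = 0.426632 + (0.426632 − 0.774068)/3 = 0.310820
T(2,1) = 0.340745 + (0.340745 − 0.426632)/3 = 0.312116
T(2,2) = 0.312116 + (0.312116 − 0.310820)/15 = 0.312202

0.3122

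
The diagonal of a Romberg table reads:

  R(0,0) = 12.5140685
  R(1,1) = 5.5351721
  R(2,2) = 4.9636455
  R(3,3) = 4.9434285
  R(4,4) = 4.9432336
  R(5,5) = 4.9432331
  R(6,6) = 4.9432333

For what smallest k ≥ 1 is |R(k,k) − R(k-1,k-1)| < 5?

k = 2

|R(1,1) − R(0,0)| = 6.9788964 ≥ 5
|R(2,2) − R(1,1)| = 0.5715266 < 5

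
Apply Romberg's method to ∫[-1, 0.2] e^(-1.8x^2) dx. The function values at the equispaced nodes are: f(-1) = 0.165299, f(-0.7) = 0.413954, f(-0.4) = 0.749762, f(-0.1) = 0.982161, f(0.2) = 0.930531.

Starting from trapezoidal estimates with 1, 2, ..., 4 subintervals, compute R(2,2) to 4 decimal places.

0.8179

R(0,0) (trapezoid, 1 panel, h=1.2000): 0.657498
R(1,0) (trapezoid, 2 panels, h=0.6000): 0.778606
R(2,0) (trapezoid, 4 panels, h=0.3000): 0.808138
R(1,1) = 0.778606 + (0.778606 − 0.657498)/3 = 0.818975
R(2,1) = 0.808138 + (0.808138 − 0.778606)/3 = 0.817982
R(2,2) = 0.817982 + (0.817982 − 0.818975)/15 = 0.817916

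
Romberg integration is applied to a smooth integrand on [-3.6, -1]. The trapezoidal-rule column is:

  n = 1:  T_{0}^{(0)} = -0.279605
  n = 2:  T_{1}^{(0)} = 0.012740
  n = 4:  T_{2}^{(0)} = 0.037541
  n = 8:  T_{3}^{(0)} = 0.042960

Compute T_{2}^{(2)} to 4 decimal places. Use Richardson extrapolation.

Richardson extrapolation on the trapezoidal column (denominator 4−1=3):
T_{1}^{(1)} = (4·0.012740 − (-0.279605)) / 3 = 0.110188
T_{2}^{(1)} = (4·0.037541 − 0.012740) / 3 = 0.045808
T_{2}^{(2)} = (16·0.045808 − 0.110188) / 15 = 0.041516

0.0415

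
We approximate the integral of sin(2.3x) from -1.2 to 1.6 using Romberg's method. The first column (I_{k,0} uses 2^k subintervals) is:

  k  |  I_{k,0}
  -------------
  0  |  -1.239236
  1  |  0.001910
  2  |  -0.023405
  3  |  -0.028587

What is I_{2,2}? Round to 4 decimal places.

Richardson extrapolation on the trapezoidal column (denominator 4−1=3):
I_{1,1} = 0.001910 + (0.001910 − (-1.239236))/3 = 0.415625
I_{2,1} = -0.023405 + (-0.023405 − 0.001910)/3 = -0.031843
I_{2,2} = -0.031843 + (-0.031843 − 0.415625)/15 = -0.061674

-0.0617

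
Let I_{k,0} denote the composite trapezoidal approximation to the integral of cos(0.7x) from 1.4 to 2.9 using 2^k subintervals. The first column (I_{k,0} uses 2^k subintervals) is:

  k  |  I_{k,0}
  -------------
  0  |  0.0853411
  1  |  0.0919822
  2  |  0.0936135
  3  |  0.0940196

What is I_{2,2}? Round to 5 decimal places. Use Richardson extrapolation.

0.09415

Richardson extrapolation on the trapezoidal column (denominator 4−1=3):
I_{1,1} = 0.0919822 + (0.0919822 − 0.0853411)/3 = 0.0941959
I_{2,1} = (4·0.0936135 − 0.0919822) / 3 = 0.0941573
I_{2,2} = 0.0941573 + (0.0941573 − 0.0941959)/15 = 0.0941547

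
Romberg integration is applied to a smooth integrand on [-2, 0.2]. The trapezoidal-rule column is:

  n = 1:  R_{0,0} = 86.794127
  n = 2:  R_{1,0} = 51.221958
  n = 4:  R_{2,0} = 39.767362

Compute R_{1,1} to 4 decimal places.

39.3646

R_{1,1} = 51.221958 + (51.221958 − 86.794127)/3 = 39.364568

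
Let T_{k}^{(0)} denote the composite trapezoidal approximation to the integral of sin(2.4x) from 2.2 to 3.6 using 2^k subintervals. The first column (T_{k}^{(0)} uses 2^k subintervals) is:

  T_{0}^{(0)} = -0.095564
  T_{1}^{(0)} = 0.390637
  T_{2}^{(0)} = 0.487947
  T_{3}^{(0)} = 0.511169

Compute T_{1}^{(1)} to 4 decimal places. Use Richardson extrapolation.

0.5527

Richardson extrapolation on the trapezoidal column (denominator 4−1=3):
T_{1}^{(1)} = (4·0.390637 − (-0.095564)) / 3 = 0.552704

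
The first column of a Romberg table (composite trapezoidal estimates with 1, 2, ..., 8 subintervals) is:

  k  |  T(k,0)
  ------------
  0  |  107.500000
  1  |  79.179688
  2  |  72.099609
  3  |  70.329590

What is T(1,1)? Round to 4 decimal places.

Richardson extrapolation on the trapezoidal column (denominator 4−1=3):
T(1,1) = (4·79.179688 − 107.500000) / 3 = 69.739584

69.7396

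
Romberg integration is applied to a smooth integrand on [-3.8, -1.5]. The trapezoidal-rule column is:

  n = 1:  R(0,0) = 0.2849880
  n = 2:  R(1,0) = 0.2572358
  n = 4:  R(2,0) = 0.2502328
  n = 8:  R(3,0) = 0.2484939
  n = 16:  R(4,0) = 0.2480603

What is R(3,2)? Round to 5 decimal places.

R(2,1) = 0.2502328 + (0.2502328 − 0.2572358)/3 = 0.2478985
R(3,1) = (4·0.2484939 − 0.2502328) / 3 = 0.2479143
R(3,2) = 0.2479143 + (0.2479143 − 0.2478985)/15 = 0.2479154

0.24792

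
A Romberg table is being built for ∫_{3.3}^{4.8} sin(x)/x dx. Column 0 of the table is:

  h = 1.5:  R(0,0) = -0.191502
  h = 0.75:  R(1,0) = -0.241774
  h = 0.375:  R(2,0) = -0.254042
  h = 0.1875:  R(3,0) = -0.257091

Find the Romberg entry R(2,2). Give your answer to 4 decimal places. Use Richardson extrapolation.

-0.2581

R(1,1) = (4·(-0.241774) − (-0.191502)) / 3 = -0.258531
R(2,1) = -0.254042 + (-0.254042 − (-0.241774))/3 = -0.258131
R(2,2) = -0.258131 + (-0.258131 − (-0.258531))/15 = -0.258104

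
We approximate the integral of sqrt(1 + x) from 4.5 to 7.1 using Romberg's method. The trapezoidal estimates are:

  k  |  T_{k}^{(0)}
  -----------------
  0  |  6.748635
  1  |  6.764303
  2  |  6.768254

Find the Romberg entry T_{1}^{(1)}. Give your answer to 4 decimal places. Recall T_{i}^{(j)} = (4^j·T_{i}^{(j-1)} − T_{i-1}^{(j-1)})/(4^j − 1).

T_{1}^{(1)} = 6.764303 + (6.764303 − 6.748635)/3 = 6.769526

6.7695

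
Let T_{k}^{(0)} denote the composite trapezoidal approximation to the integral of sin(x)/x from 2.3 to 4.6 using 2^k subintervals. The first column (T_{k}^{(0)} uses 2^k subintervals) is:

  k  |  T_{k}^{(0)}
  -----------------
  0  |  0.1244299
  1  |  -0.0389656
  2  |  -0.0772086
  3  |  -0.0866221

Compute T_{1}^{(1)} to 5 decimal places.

T_{1}^{(1)} = (4·(-0.0389656) − 0.1244299) / 3 = -0.0934308

-0.09343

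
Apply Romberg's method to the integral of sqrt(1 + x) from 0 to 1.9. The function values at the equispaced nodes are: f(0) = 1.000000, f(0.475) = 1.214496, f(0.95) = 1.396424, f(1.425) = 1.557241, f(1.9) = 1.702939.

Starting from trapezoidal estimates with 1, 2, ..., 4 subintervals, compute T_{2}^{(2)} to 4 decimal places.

T_{0}^{(0)} (trapezoid, 1 panel, h=1.9000): 2.567792
T_{1}^{(0)} (trapezoid, 2 panels, h=0.9500): 2.610499
T_{2}^{(0)} (trapezoid, 4 panels, h=0.4750): 2.621824
T_{1}^{(1)} = 2.610499 + (2.610499 − 2.567792)/3 = 2.624735
T_{2}^{(1)} = 2.621824 + (2.621824 − 2.610499)/3 = 2.625599
T_{2}^{(2)} = 2.625599 + (2.625599 − 2.624735)/15 = 2.625657

2.6257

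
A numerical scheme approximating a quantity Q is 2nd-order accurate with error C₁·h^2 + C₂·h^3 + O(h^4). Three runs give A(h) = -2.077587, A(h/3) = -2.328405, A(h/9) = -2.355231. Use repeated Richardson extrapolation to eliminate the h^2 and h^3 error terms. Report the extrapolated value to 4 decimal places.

-2.3585

First eliminate the h^2 term (factor 3^2 = 9):
  B₁ = (9·(-2.328405) − (-2.077587))/8 = -2.359757
  B₂ = (9·(-2.355231) − (-2.328405))/8 = -2.358584
Then eliminate the h^3 term (factor 3^3 = 27):
  (27·(-2.358584) − (-2.359757))/26 = -2.358539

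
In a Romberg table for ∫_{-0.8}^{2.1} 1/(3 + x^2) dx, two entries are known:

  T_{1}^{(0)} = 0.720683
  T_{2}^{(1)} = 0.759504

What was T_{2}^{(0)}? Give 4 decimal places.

0.7498

From T_{2}^{(1)} = (4·T_{2}^{(0)} − T_{1}^{(0)})/3, solve for T_{2}^{(0)}:
4·T_{2}^{(0)} = 3·0.759504 + 0.720683 = 2.999195
T_{2}^{(0)} = 0.749799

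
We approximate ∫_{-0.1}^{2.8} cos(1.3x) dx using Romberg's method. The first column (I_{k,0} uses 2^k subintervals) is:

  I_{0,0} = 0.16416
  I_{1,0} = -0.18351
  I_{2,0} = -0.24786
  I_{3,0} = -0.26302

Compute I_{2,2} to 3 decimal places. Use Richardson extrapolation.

Richardson extrapolation on the trapezoidal column (denominator 4−1=3):
I_{1,1} = -0.18351 + (-0.18351 − 0.16416)/3 = -0.29940
I_{2,1} = (4·(-0.24786) − (-0.18351)) / 3 = -0.26931
I_{2,2} = (16·(-0.26931) − (-0.29940)) / 15 = -0.26730
(Column j=1 coincides with Simpson's rule on the same nodes.)

-0.267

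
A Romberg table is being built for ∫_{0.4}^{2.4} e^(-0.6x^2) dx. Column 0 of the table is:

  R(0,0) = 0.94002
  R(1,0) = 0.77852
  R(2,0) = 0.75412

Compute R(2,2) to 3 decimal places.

R(1,1) = (4·0.77852 − 0.94002) / 3 = 0.72469
R(2,1) = (4·0.75412 − 0.77852) / 3 = 0.74599
R(2,2) = (16·0.74599 − 0.72469) / 15 = 0.74741

0.747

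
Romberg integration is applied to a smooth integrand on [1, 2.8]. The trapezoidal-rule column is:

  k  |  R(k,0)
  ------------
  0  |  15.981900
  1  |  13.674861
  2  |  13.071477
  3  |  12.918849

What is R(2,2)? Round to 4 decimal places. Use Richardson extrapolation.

R(1,1) = 13.674861 + (13.674861 − 15.981900)/3 = 12.905848
R(2,1) = 13.071477 + (13.071477 − 13.674861)/3 = 12.870349
R(2,2) = (16·12.870349 − 12.905848) / 15 = 12.867982

12.8680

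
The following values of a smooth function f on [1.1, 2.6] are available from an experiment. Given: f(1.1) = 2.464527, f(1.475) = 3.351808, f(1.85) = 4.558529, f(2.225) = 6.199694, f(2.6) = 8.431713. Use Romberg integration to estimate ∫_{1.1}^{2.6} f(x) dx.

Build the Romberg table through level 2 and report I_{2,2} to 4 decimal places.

I_{0,0} (trapezoid, 1 panel, h=1.5000): 8.172180
I_{1,0} (trapezoid, 2 panels, h=0.7500): 7.504987
I_{2,0} (trapezoid, 4 panels, h=0.3750): 7.334307
I_{1,1} = 7.504987 + (7.504987 − 8.172180)/3 = 7.282589
I_{2,1} = 7.334307 + (7.334307 − 7.504987)/3 = 7.277414
I_{2,2} = 7.277414 + (7.277414 − 7.282589)/15 = 7.277069

7.2771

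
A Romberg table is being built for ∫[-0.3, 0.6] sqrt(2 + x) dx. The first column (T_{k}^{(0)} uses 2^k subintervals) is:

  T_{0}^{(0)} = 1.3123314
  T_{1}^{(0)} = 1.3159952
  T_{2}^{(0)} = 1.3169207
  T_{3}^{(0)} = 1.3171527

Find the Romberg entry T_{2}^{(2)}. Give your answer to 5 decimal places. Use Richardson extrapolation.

1.31723

Richardson extrapolation on the trapezoidal column (denominator 4−1=3):
T_{1}^{(1)} = 1.3159952 + (1.3159952 − 1.3123314)/3 = 1.3172165
T_{2}^{(1)} = (4·1.3169207 − 1.3159952) / 3 = 1.3172292
T_{2}^{(2)} = 1.3172292 + (1.3172292 − 1.3172165)/15 = 1.3172300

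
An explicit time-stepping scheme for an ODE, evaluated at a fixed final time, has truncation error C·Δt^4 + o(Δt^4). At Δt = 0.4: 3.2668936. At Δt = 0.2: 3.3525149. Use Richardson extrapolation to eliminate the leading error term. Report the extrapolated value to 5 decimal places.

The leading error scales as Δt^4; refining by a factor of 2 reduces it by 2^4 = 16.
Extrapolated value = (16·A(Δt/2) − A(Δt)) / (16 − 1)
= (16·3.3525149 − 3.2668936) / 15
= 50.3733448 / 15 = 3.3582230

3.35822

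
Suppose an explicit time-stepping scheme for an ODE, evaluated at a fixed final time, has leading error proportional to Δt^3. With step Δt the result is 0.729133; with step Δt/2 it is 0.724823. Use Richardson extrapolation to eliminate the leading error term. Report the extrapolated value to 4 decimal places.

The leading error scales as Δt^3; refining by a factor of 2 reduces it by 2^3 = 8.
Extrapolated value = (8·A(Δt/2) − A(Δt)) / (8 − 1)
= (8·0.724823 − 0.729133) / 7
= 5.069451 / 7 = 0.724207

0.7242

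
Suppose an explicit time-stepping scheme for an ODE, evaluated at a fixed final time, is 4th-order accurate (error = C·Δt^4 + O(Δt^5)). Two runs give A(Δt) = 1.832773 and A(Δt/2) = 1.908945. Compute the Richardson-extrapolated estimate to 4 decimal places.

1.9140

The leading error scales as Δt^4; refining by a factor of 2 reduces it by 2^4 = 16.
Extrapolated value = (16·A(Δt/2) − A(Δt)) / (16 − 1)
= (16·1.908945 − 1.832773) / 15
= 28.710347 / 15 = 1.914023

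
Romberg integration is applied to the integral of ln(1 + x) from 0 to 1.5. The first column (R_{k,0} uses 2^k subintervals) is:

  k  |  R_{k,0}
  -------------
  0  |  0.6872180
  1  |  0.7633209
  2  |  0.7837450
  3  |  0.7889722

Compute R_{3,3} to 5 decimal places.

0.79073

Richardson extrapolation on the trapezoidal column (denominator 4−1=3):
R_{1,1} = 0.7633209 + (0.7633209 − 0.6872180)/3 = 0.7886885
R_{2,1} = (4·0.7837450 − 0.7633209) / 3 = 0.7905530
R_{3,1} = (4·0.7889722 − 0.7837450) / 3 = 0.7907146
R_{2,2} = (16·0.7905530 − 0.7886885) / 15 = 0.7906773
R_{3,2} = (16·0.7907146 − 0.7905530) / 15 = 0.7907254
R_{3,3} = 0.7907254 + (0.7907254 − 0.7906773)/63 = 0.7907262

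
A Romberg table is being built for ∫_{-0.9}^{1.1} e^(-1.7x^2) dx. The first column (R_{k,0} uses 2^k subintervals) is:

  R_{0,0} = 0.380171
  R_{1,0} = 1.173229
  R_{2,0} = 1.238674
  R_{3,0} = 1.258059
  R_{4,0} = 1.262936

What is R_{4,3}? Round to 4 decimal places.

1.2646

R_{2,1} = (4·1.238674 − 1.173229) / 3 = 1.260489
R_{3,1} = (4·1.258059 − 1.238674) / 3 = 1.264521
R_{4,1} = 1.262936 + (1.262936 − 1.258059)/3 = 1.264562
R_{3,2} = (16·1.264521 − 1.260489) / 15 = 1.264790
R_{4,2} = 1.264562 + (1.264562 − 1.264521)/15 = 1.264565
R_{4,3} = (64·1.264565 − 1.264790) / 63 = 1.264561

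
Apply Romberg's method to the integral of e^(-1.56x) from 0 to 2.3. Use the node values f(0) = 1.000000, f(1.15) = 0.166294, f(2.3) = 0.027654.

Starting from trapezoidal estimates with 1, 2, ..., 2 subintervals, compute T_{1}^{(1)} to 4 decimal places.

T_{0}^{(0)} (trapezoid, 1 panel, h=2.3000): 1.181802
T_{1}^{(0)} (trapezoid, 2 panels, h=1.1500): 0.782139
T_{1}^{(1)} = 0.782139 + (0.782139 − 1.181802)/3 = 0.648918

0.6489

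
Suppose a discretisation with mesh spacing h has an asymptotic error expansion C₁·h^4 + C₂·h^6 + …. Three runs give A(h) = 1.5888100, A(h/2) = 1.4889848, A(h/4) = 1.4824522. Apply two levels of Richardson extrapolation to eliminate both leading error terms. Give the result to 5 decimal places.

First eliminate the h^4 term (factor 2^4 = 16):
  B₁ = (16·1.4889848 − 1.5888100)/15 = 1.4823298
  B₂ = (16·1.4824522 − 1.4889848)/15 = 1.4820167
Then eliminate the h^6 term (factor 2^6 = 64):
  (64·1.4820167 − 1.4823298)/63 = 1.4820117

1.48201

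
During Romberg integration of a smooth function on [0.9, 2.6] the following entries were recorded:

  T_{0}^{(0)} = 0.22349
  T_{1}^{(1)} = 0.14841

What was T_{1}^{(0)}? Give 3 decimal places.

From T_{1}^{(1)} = (4·T_{1}^{(0)} − T_{0}^{(0)})/3, solve for T_{1}^{(0)}:
4·T_{1}^{(0)} = 3·0.14841 + 0.22349 = 0.66872
T_{1}^{(0)} = 0.16718

0.167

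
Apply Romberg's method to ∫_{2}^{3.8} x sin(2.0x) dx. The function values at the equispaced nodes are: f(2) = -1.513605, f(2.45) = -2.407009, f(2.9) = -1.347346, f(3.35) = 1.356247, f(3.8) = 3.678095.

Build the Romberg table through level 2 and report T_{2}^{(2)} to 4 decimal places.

T_{0}^{(0)} (trapezoid, 1 panel, h=1.8000): 1.948041
T_{1}^{(0)} (trapezoid, 2 panels, h=0.9000): -0.238591
T_{2}^{(0)} (trapezoid, 4 panels, h=0.4500): -0.592138
T_{1}^{(1)} = -0.238591 + (-0.238591 − 1.948041)/3 = -0.967468
T_{2}^{(1)} = -0.592138 + (-0.592138 − (-0.238591))/3 = -0.709987
T_{2}^{(2)} = -0.709987 + (-0.709987 − (-0.967468))/15 = -0.692822

-0.6928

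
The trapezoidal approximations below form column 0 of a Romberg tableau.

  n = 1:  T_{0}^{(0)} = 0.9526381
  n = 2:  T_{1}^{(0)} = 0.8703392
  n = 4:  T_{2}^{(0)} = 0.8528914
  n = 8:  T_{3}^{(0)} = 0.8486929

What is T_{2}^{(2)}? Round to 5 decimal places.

Richardson extrapolation on the trapezoidal column (denominator 4−1=3):
T_{1}^{(1)} = (4·0.8703392 − 0.9526381) / 3 = 0.8429062
T_{2}^{(1)} = (4·0.8528914 − 0.8703392) / 3 = 0.8470755
T_{2}^{(2)} = 0.8470755 + (0.8470755 − 0.8429062)/15 = 0.8473535

0.84735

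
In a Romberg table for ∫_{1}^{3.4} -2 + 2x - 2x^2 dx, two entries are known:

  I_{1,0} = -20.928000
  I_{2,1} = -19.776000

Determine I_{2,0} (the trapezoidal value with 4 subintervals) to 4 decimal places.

From I_{2,1} = (4·I_{2,0} − I_{1,0})/3, solve for I_{2,0}:
4·I_{2,0} = 3·(-19.776000) + (-20.928000) = -80.256000
I_{2,0} = -20.064000

-20.0640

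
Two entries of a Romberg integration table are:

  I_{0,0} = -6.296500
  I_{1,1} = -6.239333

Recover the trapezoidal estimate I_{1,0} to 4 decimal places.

-6.2536

From I_{1,1} = (4·I_{1,0} − I_{0,0})/3, solve for I_{1,0}:
4·I_{1,0} = 3·(-6.239333) + (-6.296500) = -25.014499
I_{1,0} = -6.253625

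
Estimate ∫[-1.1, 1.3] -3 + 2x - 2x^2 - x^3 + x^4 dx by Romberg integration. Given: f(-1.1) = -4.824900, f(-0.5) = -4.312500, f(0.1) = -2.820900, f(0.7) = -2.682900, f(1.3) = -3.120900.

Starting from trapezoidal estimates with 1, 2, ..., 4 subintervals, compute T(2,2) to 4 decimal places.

T(0,0) (trapezoid, 1 panel, h=2.4000): -9.534960
T(1,0) (trapezoid, 2 panels, h=1.2000): -8.152560
T(2,0) (trapezoid, 4 panels, h=0.6000): -8.273520
T(1,1) = -8.152560 + (-8.152560 − (-9.534960))/3 = -7.691760
T(2,1) = -8.273520 + (-8.273520 − (-8.152560))/3 = -8.313840
T(2,2) = -8.313840 + (-8.313840 − (-7.691760))/15 = -8.355312

-8.3553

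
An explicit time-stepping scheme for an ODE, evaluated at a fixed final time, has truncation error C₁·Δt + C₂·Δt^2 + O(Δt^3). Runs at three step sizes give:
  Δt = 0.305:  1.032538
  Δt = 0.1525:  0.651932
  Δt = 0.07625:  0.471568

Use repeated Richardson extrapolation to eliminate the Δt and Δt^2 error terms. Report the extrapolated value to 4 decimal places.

0.2978

First eliminate the Δt term (factor 2^1 = 2):
  B₁ = (2·0.651932 − 1.032538)/1 = 0.271326
  B₂ = (2·0.471568 − 0.651932)/1 = 0.291204
Then eliminate the Δt^2 term (factor 2^2 = 4):
  (4·0.291204 − 0.271326)/3 = 0.297830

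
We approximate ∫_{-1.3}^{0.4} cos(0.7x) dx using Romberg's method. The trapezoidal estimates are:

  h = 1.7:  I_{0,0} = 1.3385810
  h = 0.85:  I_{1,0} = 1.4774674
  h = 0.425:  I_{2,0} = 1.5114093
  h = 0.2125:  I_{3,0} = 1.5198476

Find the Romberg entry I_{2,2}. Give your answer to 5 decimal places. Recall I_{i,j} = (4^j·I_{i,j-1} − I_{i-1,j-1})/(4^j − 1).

1.52265

I_{1,1} = 1.4774674 + (1.4774674 − 1.3385810)/3 = 1.5237629
I_{2,1} = 1.5114093 + (1.5114093 − 1.4774674)/3 = 1.5227233
I_{2,2} = 1.5227233 + (1.5227233 − 1.5237629)/15 = 1.5226540
(Column j=1 coincides with Simpson's rule on the same nodes.)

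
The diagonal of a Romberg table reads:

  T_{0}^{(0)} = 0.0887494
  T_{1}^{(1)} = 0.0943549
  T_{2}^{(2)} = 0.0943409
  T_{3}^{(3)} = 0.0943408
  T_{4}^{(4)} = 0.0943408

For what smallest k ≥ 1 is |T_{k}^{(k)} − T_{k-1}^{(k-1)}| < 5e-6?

|T_{1}^{(1)} − T_{0}^{(0)}| = 0.0056055 ≥ 5e-6
|T_{2}^{(2)} − T_{1}^{(1)}| = 0.0000140 ≥ 5e-6
|T_{3}^{(3)} − T_{2}^{(2)}| = 0.0000001 < 5e-6

k = 3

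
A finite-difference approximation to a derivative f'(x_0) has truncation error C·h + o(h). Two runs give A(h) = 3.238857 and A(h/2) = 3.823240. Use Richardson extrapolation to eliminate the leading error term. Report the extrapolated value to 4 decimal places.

Extrapolated value = (2·A(h/2) − A(h)) / (2 − 1)
= (2·3.823240 − 3.238857) / 1
= 4.407623 / 1 = 4.407623

4.4076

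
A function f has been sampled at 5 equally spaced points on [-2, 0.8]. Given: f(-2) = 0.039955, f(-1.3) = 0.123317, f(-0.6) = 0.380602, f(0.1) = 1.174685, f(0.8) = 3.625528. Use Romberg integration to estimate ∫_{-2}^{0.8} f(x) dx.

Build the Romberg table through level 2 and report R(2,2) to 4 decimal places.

R(0,0) (trapezoid, 1 panel, h=2.8000): 5.131676
R(1,0) (trapezoid, 2 panels, h=1.4000): 3.098681
R(2,0) (trapezoid, 4 panels, h=0.7000): 2.457942
R(1,1) = 3.098681 + (3.098681 − 5.131676)/3 = 2.421016
R(2,1) = 2.457942 + (2.457942 − 3.098681)/3 = 2.244362
R(2,2) = 2.244362 + (2.244362 − 2.421016)/15 = 2.232585

2.2326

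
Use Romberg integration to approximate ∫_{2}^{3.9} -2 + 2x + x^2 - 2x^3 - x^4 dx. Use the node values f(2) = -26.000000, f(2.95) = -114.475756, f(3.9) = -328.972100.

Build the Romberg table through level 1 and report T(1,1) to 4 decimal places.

-257.4105

T(0,0) (trapezoid, 1 panel, h=1.9000): -337.223495
T(1,0) (trapezoid, 2 panels, h=0.9500): -277.363716
T(1,1) = -277.363716 + (-277.363716 − (-337.223495))/3 = -257.410456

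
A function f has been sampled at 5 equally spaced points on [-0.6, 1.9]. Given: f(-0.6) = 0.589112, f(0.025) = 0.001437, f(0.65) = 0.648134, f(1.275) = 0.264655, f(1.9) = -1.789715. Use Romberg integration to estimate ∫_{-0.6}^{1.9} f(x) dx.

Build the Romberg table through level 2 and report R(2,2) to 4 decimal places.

R(0,0) (trapezoid, 1 panel, h=2.5000): -1.500754
R(1,0) (trapezoid, 2 panels, h=1.2500): 0.059791
R(2,0) (trapezoid, 4 panels, h=0.6250): 0.196203
R(1,1) = 0.059791 + (0.059791 − (-1.500754))/3 = 0.579973
R(2,1) = 0.196203 + (0.196203 − 0.059791)/3 = 0.241674
R(2,2) = 0.241674 + (0.241674 − 0.579973)/15 = 0.219121

0.2191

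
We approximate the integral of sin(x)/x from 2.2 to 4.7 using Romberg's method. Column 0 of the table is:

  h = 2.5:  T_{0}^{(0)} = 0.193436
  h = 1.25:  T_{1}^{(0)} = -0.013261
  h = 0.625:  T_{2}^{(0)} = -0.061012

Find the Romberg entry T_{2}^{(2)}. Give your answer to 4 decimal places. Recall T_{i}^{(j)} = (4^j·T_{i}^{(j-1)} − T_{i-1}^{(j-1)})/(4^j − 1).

T_{1}^{(1)} = (4·(-0.013261) − 0.193436) / 3 = -0.082160
T_{2}^{(1)} = (4·(-0.061012) − (-0.013261)) / 3 = -0.076929
T_{2}^{(2)} = -0.076929 + (-0.076929 − (-0.082160))/15 = -0.076580

-0.0766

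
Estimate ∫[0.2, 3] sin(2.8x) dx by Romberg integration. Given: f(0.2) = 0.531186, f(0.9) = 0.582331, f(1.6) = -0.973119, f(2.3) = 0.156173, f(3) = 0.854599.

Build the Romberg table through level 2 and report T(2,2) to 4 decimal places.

T(0,0) (trapezoid, 1 panel, h=2.8000): 1.940099
T(1,0) (trapezoid, 2 panels, h=1.4000): -0.392317
T(2,0) (trapezoid, 4 panels, h=0.7000): 0.320794
T(1,1) = -0.392317 + (-0.392317 − 1.940099)/3 = -1.169789
T(2,1) = 0.320794 + (0.320794 − (-0.392317))/3 = 0.558498
T(2,2) = 0.558498 + (0.558498 − (-1.169789))/15 = 0.673717

0.6737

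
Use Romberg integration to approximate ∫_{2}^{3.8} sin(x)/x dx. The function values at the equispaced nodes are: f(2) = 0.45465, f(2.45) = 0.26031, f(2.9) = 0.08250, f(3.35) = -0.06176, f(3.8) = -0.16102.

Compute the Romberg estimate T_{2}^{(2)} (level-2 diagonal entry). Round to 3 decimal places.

T_{0}^{(0)} (trapezoid, 1 panel, h=1.8000): 0.26427
T_{1}^{(0)} (trapezoid, 2 panels, h=0.9000): 0.20638
T_{2}^{(0)} (trapezoid, 4 panels, h=0.4500): 0.19254
T_{1}^{(1)} = 0.20638 + (0.20638 − 0.26427)/3 = 0.18708
T_{2}^{(1)} = 0.19254 + (0.19254 − 0.20638)/3 = 0.18793
T_{2}^{(2)} = 0.18793 + (0.18793 − 0.18708)/15 = 0.18799

0.188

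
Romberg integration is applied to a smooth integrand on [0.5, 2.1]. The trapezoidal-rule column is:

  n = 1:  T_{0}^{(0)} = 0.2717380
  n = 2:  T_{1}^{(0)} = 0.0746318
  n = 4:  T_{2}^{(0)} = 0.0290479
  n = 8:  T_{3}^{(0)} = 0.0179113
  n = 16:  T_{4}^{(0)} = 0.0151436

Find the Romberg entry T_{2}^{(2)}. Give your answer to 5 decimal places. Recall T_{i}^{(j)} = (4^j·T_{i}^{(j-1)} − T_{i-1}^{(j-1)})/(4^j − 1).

T_{1}^{(1)} = 0.0746318 + (0.0746318 − 0.2717380)/3 = 0.0089297
T_{2}^{(1)} = 0.0290479 + (0.0290479 − 0.0746318)/3 = 0.0138533
T_{2}^{(2)} = 0.0138533 + (0.0138533 − 0.0089297)/15 = 0.0141815

0.01418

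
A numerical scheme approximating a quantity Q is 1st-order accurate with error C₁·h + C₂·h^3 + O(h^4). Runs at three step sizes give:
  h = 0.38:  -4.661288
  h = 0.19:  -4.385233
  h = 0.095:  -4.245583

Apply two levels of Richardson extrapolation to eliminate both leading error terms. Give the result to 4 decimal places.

-4.1055

First eliminate the h term (factor 2^1 = 2):
  B₁ = (2·(-4.385233) − (-4.661288))/1 = -4.109178
  B₂ = (2·(-4.245583) − (-4.385233))/1 = -4.105933
Then eliminate the h^3 term (factor 2^3 = 8):
  (8·(-4.105933) − (-4.109178))/7 = -4.105469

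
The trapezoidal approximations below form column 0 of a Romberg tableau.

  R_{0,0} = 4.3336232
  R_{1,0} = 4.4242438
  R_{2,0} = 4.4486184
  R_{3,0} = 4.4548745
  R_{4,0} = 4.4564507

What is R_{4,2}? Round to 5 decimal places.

4.45698

R_{3,1} = (4·4.4548745 − 4.4486184) / 3 = 4.4569599
R_{4,1} = 4.4564507 + (4.4564507 − 4.4548745)/3 = 4.4569761
R_{4,2} = 4.4569761 + (4.4569761 − 4.4569599)/15 = 4.4569772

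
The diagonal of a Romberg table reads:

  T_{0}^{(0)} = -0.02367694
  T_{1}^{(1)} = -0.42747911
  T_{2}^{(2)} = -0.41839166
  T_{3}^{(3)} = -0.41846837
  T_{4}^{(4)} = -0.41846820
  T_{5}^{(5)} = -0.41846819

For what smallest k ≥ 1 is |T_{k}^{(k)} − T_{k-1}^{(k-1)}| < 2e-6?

k = 4

|T_{1}^{(1)} − T_{0}^{(0)}| = 0.40380217 ≥ 2e-6
|T_{2}^{(2)} − T_{1}^{(1)}| = 0.00908745 ≥ 2e-6
|T_{3}^{(3)} − T_{2}^{(2)}| = 0.00007671 ≥ 2e-6
|T_{4}^{(4)} − T_{3}^{(3)}| = 0.00000017 < 2e-6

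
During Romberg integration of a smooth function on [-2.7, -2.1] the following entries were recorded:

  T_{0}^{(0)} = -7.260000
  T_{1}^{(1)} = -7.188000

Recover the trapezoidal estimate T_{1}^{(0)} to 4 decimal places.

-7.2060

From T_{1}^{(1)} = (4·T_{1}^{(0)} − T_{0}^{(0)})/3, solve for T_{1}^{(0)}:
4·T_{1}^{(0)} = 3·(-7.188000) + (-7.260000) = -28.824000
T_{1}^{(0)} = -7.206000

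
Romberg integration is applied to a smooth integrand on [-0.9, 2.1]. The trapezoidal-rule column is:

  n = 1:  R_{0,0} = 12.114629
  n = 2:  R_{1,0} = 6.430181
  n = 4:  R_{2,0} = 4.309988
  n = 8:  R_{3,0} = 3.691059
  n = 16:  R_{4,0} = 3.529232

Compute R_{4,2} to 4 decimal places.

3.4747

Richardson extrapolation on the trapezoidal column (denominator 4−1=3):
R_{3,1} = 3.691059 + (3.691059 − 4.309988)/3 = 3.484749
R_{4,1} = (4·3.529232 − 3.691059) / 3 = 3.475290
R_{4,2} = 3.475290 + (3.475290 − 3.484749)/15 = 3.474659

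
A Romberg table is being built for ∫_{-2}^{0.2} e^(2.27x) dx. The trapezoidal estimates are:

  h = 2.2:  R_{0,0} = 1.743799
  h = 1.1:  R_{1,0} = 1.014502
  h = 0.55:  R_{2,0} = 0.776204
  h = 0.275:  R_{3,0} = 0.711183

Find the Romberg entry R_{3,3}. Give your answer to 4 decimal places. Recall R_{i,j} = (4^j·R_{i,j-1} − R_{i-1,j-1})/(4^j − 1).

0.6890

R_{1,1} = 1.014502 + (1.014502 − 1.743799)/3 = 0.771403
R_{2,1} = 0.776204 + (0.776204 − 1.014502)/3 = 0.696771
R_{3,1} = (4·0.711183 − 0.776204) / 3 = 0.689509
R_{2,2} = (16·0.696771 − 0.771403) / 15 = 0.691796
R_{3,2} = (16·0.689509 − 0.696771) / 15 = 0.689025
R_{3,3} = 0.689025 + (0.689025 − 0.691796)/63 = 0.688981
(Column j=1 coincides with Simpson's rule on the same nodes.)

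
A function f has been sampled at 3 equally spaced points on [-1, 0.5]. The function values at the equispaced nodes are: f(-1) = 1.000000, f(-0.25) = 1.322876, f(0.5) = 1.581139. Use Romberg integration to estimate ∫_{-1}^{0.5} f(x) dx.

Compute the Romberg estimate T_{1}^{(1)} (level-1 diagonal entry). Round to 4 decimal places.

T_{0}^{(0)} (trapezoid, 1 panel, h=1.5000): 1.935854
T_{1}^{(0)} (trapezoid, 2 panels, h=0.7500): 1.960084
T_{1}^{(1)} = 1.960084 + (1.960084 − 1.935854)/3 = 1.968161

1.9682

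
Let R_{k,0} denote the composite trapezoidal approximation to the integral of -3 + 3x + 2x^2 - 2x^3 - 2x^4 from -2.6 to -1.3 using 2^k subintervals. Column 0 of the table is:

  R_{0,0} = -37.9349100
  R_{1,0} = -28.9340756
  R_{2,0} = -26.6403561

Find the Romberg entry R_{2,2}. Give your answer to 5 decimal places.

Richardson extrapolation on the trapezoidal column (denominator 4−1=3):
R_{1,1} = -28.9340756 + (-28.9340756 − (-37.9349100))/3 = -25.9337975
R_{2,1} = (4·(-26.6403561) − (-28.9340756)) / 3 = -25.8757829
R_{2,2} = (16·(-25.8757829) − (-25.9337975)) / 15 = -25.8719153

-25.87192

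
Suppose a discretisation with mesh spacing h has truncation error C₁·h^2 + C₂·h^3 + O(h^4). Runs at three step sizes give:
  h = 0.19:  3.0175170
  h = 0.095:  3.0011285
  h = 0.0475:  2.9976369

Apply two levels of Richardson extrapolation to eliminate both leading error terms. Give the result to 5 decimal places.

First eliminate the h^2 term (factor 2^2 = 4):
  B₁ = (4·3.0011285 − 3.0175170)/3 = 2.9956657
  B₂ = (4·2.9976369 − 3.0011285)/3 = 2.9964730
Then eliminate the h^3 term (factor 2^3 = 8):
  (8·2.9964730 − 2.9956657)/7 = 2.9965883

2.99659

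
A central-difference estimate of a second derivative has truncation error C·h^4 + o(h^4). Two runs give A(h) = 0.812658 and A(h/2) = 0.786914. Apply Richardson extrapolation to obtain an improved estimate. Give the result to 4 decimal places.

The leading error scales as h^4; refining by a factor of 2 reduces it by 2^4 = 16.
Extrapolated value = (16·A(h/2) − A(h)) / (16 − 1)
= (16·0.786914 − 0.812658) / 15
= 11.777966 / 15 = 0.785198

0.7852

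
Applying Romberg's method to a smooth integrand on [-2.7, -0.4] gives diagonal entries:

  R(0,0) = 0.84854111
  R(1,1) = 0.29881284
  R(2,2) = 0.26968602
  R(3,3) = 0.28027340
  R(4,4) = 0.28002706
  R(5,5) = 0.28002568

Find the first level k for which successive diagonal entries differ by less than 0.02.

k = 3

|R(1,1) − R(0,0)| = 0.54972827 ≥ 0.02
|R(2,2) − R(1,1)| = 0.02912682 ≥ 0.02
|R(3,3) − R(2,2)| = 0.01058738 < 0.02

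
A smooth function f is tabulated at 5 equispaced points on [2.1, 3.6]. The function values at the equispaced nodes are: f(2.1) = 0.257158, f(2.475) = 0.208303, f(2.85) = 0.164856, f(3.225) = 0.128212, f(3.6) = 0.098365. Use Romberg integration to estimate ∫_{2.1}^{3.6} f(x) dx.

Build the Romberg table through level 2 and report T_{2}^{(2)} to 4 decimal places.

T_{0}^{(0)} (trapezoid, 1 panel, h=1.5000): 0.266642
T_{1}^{(0)} (trapezoid, 2 panels, h=0.7500): 0.256963
T_{2}^{(0)} (trapezoid, 4 panels, h=0.3750): 0.254675
T_{1}^{(1)} = 0.256963 + (0.256963 − 0.266642)/3 = 0.253737
T_{2}^{(1)} = 0.254675 + (0.254675 − 0.256963)/3 = 0.253912
T_{2}^{(2)} = 0.253912 + (0.253912 − 0.253737)/15 = 0.253924

0.2539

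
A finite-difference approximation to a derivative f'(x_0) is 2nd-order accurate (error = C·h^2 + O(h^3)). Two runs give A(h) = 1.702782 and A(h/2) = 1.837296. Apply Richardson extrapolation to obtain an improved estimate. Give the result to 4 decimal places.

Extrapolated value = (4·A(h/2) − A(h)) / (4 − 1)
= (4·1.837296 − 1.702782) / 3
= 5.646402 / 3 = 1.882134

1.8821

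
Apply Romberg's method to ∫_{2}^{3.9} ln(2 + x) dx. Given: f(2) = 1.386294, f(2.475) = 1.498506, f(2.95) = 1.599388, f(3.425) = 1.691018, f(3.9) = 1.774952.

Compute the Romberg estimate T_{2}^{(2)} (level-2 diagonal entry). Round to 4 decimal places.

3.0270

T_{0}^{(0)} (trapezoid, 1 panel, h=1.9000): 3.003184
T_{1}^{(0)} (trapezoid, 2 panels, h=0.9500): 3.021010
T_{2}^{(0)} (trapezoid, 4 panels, h=0.4750): 3.025529
T_{1}^{(1)} = 3.021010 + (3.021010 − 3.003184)/3 = 3.026952
T_{2}^{(1)} = 3.025529 + (3.025529 − 3.021010)/3 = 3.027035
T_{2}^{(2)} = 3.027035 + (3.027035 − 3.026952)/15 = 3.027041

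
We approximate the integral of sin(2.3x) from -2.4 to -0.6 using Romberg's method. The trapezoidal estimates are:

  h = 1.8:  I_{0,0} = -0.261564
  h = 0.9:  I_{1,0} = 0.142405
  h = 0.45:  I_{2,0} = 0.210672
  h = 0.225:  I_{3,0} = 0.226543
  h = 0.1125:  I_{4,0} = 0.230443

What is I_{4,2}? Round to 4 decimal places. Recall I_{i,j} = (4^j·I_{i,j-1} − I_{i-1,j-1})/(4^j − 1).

I_{3,1} = (4·0.226543 − 0.210672) / 3 = 0.231833
I_{4,1} = 0.230443 + (0.230443 − 0.226543)/3 = 0.231743
I_{4,2} = (16·0.231743 − 0.231833) / 15 = 0.231737
(Column j=1 coincides with Simpson's rule on the same nodes.)

0.2317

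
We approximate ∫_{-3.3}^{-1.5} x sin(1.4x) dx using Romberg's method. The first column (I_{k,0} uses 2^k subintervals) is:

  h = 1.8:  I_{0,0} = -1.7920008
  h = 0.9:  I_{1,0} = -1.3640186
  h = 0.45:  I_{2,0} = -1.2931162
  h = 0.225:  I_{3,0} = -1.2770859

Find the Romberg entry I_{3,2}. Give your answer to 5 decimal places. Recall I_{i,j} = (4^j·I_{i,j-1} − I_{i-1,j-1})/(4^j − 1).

Richardson extrapolation on the trapezoidal column (denominator 4−1=3):
I_{2,1} = (4·(-1.2931162) − (-1.3640186)) / 3 = -1.2694821
I_{3,1} = -1.2770859 + (-1.2770859 − (-1.2931162))/3 = -1.2717425
I_{3,2} = -1.2717425 + (-1.2717425 − (-1.2694821))/15 = -1.2718932

-1.27189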